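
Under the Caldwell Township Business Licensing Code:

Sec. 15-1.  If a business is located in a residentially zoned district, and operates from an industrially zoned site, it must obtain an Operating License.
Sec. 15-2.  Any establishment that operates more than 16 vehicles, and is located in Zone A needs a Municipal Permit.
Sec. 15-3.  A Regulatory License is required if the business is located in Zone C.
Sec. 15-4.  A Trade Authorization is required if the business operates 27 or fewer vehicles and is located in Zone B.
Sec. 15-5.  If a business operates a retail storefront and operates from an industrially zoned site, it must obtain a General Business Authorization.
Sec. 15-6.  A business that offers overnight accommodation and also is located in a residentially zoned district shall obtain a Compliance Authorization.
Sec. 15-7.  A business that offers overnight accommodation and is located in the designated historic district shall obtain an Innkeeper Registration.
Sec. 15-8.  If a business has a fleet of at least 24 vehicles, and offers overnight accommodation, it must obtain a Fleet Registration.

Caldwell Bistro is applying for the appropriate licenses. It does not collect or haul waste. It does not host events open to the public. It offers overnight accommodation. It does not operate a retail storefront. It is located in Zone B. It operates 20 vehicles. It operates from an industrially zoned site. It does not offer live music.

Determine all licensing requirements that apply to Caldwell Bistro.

Trade Authorization

Sec. 15-1. is located in Zone B (not: is located in a residentially zoned district); operates from an industrially zoned site → Operating License not required.
Sec. 15-2. vehicles 20 > 16; is located in Zone B (not: is located in Zone A) → Municipal Permit not required.
Sec. 15-3. is located in Zone B (not: is located in Zone C) → Regulatory License not required.
Sec. 15-4. vehicles 20 ≤ 27; is located in Zone B → Trade Authorization required.
Sec. 15-5. does not operate a retail storefront; operates from an industrially zoned site → General Business Authorization not required.
Sec. 15-6. offers overnight accommodation; is located in Zone B (not: is located in a residentially zoned district) → Compliance Authorization not required.
Sec. 15-7. offers overnight accommodation; is located in Zone B (not: is located in the designated historic district) → Innkeeper Registration not required.
Sec. 15-8. vehicles 20 < 24; offers overnight accommodation → Fleet Registration not required.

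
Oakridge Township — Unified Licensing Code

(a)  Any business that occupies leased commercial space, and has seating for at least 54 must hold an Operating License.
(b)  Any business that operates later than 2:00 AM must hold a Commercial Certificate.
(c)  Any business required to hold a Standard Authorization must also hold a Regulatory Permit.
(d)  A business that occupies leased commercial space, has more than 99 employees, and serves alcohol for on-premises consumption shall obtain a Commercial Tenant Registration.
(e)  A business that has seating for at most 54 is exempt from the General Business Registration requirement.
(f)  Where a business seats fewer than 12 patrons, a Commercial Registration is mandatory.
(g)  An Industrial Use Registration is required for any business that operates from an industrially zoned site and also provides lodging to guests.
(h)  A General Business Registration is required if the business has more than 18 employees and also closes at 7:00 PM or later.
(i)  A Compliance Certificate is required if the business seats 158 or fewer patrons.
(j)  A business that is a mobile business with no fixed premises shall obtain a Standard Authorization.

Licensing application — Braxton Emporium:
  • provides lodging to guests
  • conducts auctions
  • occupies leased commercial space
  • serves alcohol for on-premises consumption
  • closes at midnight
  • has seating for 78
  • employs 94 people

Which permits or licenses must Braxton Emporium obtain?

Compliance Certificate, General Business Registration, Operating License

(a) occupies leased commercial space; seating 78 ≥ 54 → Operating License required.
(b) closes midnight, at/before 2:00 AM → Commercial Certificate not required.
(c) Standard Authorization is not required → no effect.
(d) occupies leased commercial space; employees 94 ≤ 99; serves alcohol for on-premises consumption → Commercial Tenant Registration not required.
(e) seating 78 > 54 → General Business Registration exemption does not apply.
(f) seating 78 ≥ 12 → Commercial Registration not required.
(g) occupies leased commercial space (not: operates from an industrially zoned site); provides lodging to guests → Industrial Use Registration not required.
(h) employees 94 > 18; closes midnight, after 7:00 PM → General Business Registration required.
(i) seating 78 ≤ 158 → Compliance Certificate required.
(j) occupies leased commercial space (not: is a mobile business with no fixed premises) → Standard Authorization not required.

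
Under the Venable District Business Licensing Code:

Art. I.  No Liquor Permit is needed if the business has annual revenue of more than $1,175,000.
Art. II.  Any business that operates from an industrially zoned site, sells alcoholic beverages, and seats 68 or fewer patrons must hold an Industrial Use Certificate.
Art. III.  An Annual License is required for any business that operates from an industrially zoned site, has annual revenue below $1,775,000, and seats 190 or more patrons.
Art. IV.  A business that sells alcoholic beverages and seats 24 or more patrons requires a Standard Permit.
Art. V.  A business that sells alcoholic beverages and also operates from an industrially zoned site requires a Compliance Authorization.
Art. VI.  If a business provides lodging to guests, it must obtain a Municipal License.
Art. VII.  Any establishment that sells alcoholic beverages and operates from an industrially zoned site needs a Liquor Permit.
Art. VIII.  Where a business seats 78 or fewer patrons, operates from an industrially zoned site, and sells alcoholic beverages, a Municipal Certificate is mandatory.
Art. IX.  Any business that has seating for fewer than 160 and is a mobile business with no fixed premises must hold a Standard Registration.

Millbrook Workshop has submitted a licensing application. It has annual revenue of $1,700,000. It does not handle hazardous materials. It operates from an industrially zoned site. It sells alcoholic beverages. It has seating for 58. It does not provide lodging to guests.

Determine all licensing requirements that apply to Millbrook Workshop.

Art. I. revenue $1,700,000 > $1,175,000 → exempt from Liquor Permit.
Art. II. operates from an industrially zoned site; sells alcoholic beverages; seating 58 ≤ 68 → Industrial Use Certificate required.
Art. III. operates from an industrially zoned site; revenue $1,700,000 < $1,775,000; seating 58 < 190 → Annual License not required.
Art. IV. sells alcoholic beverages; seating 58 ≥ 24 → Standard Permit required.
Art. V. sells alcoholic beverages; operates from an industrially zoned site → Compliance Authorization required.
Art. VI. does not provide lodging to guests → Municipal License not required.
Art. VII. sells alcoholic beverages; operates from an industrially zoned site → Liquor Permit required.
Art. VIII. seating 58 ≤ 78; operates from an industrially zoned site; sells alcoholic beverages → Municipal Certificate required.
Art. IX. seating 58 < 160; operates from an industrially zoned site (not: is a mobile business with no fixed premises) → Standard Registration not required.

Compliance Authorization, Industrial Use Certificate, Municipal Certificate, Standard Permit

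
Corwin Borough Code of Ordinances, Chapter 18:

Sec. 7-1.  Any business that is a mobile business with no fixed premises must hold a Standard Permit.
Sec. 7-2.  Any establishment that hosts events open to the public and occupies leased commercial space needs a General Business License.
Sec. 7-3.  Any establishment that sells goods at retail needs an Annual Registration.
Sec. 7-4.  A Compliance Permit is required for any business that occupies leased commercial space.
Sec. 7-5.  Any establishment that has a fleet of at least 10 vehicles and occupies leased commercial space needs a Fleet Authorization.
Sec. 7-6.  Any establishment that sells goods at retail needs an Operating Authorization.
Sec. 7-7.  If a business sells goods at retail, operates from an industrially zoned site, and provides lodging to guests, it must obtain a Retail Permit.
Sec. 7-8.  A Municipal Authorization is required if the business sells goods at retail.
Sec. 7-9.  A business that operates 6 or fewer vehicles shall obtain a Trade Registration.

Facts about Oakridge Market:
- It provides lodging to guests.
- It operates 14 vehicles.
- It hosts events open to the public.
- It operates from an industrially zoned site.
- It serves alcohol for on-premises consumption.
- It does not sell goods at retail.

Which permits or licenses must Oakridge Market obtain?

Sec. 7-1. operates from an industrially zoned site (not: is a mobile business with no fixed premises) → Standard Permit not required.
Sec. 7-2. hosts events open to the public; operates from an industrially zoned site (not: occupies leased commercial space) → General Business License not required.
Sec. 7-3. does not sell goods at retail → Annual Registration not required.
Sec. 7-4. operates from an industrially zoned site (not: occupies leased commercial space) → Compliance Permit not required.
Sec. 7-5. vehicles 14 ≥ 10; operates from an industrially zoned site (not: occupies leased commercial space) → Fleet Authorization not required.
Sec. 7-6. does not sell goods at retail → Operating Authorization not required.
Sec. 7-7. does not sell goods at retail; operates from an industrially zoned site; provides lodging to guests → Retail Permit not required.
Sec. 7-8. does not sell goods at retail → Municipal Authorization not required.
Sec. 7-9. vehicles 14 > 6 → Trade Registration not required.

None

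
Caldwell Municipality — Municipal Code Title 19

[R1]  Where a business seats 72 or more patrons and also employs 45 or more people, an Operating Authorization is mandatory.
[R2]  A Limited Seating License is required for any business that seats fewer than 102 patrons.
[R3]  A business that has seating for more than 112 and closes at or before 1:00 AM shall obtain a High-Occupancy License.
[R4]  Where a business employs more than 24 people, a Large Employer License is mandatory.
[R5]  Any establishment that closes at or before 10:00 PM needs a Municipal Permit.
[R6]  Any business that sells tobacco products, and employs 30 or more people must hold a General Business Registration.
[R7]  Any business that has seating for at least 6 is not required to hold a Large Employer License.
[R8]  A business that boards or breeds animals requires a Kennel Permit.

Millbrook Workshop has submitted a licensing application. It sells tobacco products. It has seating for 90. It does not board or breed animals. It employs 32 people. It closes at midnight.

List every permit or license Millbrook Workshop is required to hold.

General Business Registration, Limited Seating License

[R1] seating 90 ≥ 72; employees 32 < 45 → Operating Authorization not required.
[R2] seating 90 < 102 → Limited Seating License required.
[R3] seating 90 ≤ 112; closes midnight, at/before 1:00 AM → High-Occupancy License not required.
[R4] employees 32 > 24 → Large Employer License required.
[R5] closes midnight, after 10:00 PM → Municipal Permit not required.
[R6] sells tobacco products; employees 32 ≥ 30 → General Business Registration required.
[R7] seating 90 ≥ 6 → exempt from Large Employer License.
[R8] does not board or breed animals → Kennel Permit not required.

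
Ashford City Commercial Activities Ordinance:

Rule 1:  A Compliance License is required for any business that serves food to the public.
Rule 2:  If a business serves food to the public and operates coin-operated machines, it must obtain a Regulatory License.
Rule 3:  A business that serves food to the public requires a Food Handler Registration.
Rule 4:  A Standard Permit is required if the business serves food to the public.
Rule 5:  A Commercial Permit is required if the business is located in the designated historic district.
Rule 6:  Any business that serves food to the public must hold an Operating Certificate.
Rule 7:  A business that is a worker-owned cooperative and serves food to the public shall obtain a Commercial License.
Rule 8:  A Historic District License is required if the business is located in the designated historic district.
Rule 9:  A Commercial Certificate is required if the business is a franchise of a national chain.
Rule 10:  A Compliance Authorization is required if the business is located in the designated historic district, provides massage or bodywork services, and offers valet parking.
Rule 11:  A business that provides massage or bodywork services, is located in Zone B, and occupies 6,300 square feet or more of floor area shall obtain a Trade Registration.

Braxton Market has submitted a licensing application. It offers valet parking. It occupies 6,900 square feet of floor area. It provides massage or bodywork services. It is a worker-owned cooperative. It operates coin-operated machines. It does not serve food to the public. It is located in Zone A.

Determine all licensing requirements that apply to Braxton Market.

Rule 1: does not serve food to the public → Compliance License not required.
Rule 2: does not serve food to the public; operates coin-operated machines → Regulatory License not required.
Rule 3: does not serve food to the public → Food Handler Registration not required.
Rule 4: does not serve food to the public → Standard Permit not required.
Rule 5: is located in Zone A (not: is located in the designated historic district) → Commercial Permit not required.
Rule 6: does not serve food to the public → Operating Certificate not required.
Rule 7: is a worker-owned cooperative; does not serve food to the public → Commercial License not required.
Rule 8: is located in Zone A (not: is located in the designated historic district) → Historic District License not required.
Rule 9: is a worker-owned cooperative (not: is a franchise of a national chain) → Commercial Certificate not required.
Rule 10: is located in Zone A (not: is located in the designated historic district); provides massage or bodywork services; offers valet parking → Compliance Authorization not required.
Rule 11: provides massage or bodywork services; is located in Zone A (not: is located in Zone B); floor area 6,900 square feet ≥ 6,300 square feet → Trade Registration not required.

None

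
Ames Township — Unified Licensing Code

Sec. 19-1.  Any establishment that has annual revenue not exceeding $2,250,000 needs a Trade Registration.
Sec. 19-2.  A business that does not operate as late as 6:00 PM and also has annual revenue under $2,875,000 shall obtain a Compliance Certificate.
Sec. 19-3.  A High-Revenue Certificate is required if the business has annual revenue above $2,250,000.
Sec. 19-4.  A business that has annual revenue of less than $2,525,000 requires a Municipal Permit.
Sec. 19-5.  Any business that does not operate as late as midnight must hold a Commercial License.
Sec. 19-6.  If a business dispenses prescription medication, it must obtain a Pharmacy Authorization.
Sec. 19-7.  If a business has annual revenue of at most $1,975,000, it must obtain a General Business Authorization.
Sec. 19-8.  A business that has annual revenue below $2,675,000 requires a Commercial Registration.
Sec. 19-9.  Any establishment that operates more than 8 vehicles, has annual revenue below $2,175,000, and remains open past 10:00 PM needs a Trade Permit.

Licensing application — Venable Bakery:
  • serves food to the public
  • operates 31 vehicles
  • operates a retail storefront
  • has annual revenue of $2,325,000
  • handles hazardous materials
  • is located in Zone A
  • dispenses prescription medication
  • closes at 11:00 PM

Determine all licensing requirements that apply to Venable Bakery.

Commercial License, Commercial Registration, High-Revenue Certificate, Municipal Permit, Pharmacy Authorization

Sec. 19-1. revenue $2,325,000 > $2,250,000 → Trade Registration not required.
Sec. 19-2. closes 11:00 PM, after 6:00 PM; revenue $2,325,000 < $2,875,000 → Compliance Certificate not required.
Sec. 19-3. revenue $2,325,000 > $2,250,000 → High-Revenue Certificate required.
Sec. 19-4. revenue $2,325,000 < $2,525,000 → Municipal Permit required.
Sec. 19-5. closes 11:00 PM, at/before midnight → Commercial License required.
Sec. 19-6. dispenses prescription medication → Pharmacy Authorization required.
Sec. 19-7. revenue $2,325,000 > $1,975,000 → General Business Authorization not required.
Sec. 19-8. revenue $2,325,000 < $2,675,000 → Commercial Registration required.
Sec. 19-9. vehicles 31 > 8; revenue $2,325,000 ≥ $2,175,000; closes 11:00 PM, after 10:00 PM → Trade Permit not required.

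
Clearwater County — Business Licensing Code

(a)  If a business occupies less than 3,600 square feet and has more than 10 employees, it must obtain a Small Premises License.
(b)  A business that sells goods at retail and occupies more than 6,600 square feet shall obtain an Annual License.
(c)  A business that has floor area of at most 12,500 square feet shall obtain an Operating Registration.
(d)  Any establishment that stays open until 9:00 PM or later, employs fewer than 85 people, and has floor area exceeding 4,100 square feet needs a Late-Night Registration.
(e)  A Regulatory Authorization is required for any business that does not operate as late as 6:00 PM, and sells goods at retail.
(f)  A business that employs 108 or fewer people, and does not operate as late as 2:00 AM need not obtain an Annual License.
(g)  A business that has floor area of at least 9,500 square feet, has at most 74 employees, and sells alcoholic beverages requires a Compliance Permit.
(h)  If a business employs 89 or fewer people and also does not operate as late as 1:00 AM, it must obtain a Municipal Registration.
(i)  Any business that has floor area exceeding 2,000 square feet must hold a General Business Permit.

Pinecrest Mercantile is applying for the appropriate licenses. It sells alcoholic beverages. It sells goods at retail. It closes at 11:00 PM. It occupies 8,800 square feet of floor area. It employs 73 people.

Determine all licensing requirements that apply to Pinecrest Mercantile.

General Business Permit, Late-Night Registration, Municipal Registration, Operating Registration

(a) floor area 8,800 square feet ≥ 3,600 square feet; employees 73 > 10 → Small Premises License not required.
(b) sells goods at retail; floor area 8,800 square feet > 6,600 square feet → Annual License required.
(c) floor area 8,800 square feet ≤ 12,500 square feet → Operating Registration required.
(d) closes 11:00 PM, after 9:00 PM; employees 73 < 85; floor area 8,800 square feet > 4,100 square feet → Late-Night Registration required.
(e) closes 11:00 PM, after 6:00 PM; sells goods at retail → Regulatory Authorization not required.
(f) employees 73 ≤ 108; closes 11:00 PM, at/before 2:00 AM → exempt from Annual License.
(g) floor area 8,800 square feet < 9,500 square feet; employees 73 ≤ 74; sells alcoholic beverages → Compliance Permit not required.
(h) employees 73 ≤ 89; closes 11:00 PM, at/before 1:00 AM → Municipal Registration required.
(i) floor area 8,800 square feet > 2,000 square feet → General Business Permit required.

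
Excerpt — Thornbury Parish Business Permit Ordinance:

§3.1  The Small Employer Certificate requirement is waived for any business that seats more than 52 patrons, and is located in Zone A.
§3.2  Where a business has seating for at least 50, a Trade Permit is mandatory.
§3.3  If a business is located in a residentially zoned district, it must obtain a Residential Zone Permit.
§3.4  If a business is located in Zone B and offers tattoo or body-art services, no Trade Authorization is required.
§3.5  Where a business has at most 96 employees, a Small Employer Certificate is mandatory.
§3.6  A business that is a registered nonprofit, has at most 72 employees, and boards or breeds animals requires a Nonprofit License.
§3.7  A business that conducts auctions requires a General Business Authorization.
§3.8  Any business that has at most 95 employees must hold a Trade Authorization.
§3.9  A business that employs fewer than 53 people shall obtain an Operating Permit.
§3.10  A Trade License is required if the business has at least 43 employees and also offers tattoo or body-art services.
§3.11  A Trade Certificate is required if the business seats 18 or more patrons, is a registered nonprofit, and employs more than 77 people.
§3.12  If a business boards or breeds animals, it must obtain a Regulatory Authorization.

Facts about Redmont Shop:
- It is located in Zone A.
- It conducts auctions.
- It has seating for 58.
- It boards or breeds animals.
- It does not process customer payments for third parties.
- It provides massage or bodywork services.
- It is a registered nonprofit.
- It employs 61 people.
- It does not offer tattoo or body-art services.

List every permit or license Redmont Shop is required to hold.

General Business Authorization, Nonprofit License, Regulatory Authorization, Trade Authorization, Trade Permit

§3.1 seating 58 > 52; is located in Zone A → exempt from Small Employer Certificate.
§3.2 seating 58 ≥ 50 → Trade Permit required.
§3.3 is located in Zone A (not: is located in a residentially zoned district) → Residential Zone Permit not required.
§3.4 is located in Zone A (not: is located in Zone B); does not offer tattoo or body-art services → Trade Authorization exemption does not apply.
§3.5 employees 61 ≤ 96 → Small Employer Certificate required.
§3.6 is a registered nonprofit; employees 61 ≤ 72; boards or breeds animals → Nonprofit License required.
§3.7 conducts auctions → General Business Authorization required.
§3.8 employees 61 ≤ 95 → Trade Authorization required.
§3.9 employees 61 ≥ 53 → Operating Permit not required.
§3.10 employees 61 ≥ 43; does not offer tattoo or body-art services → Trade License not required.
§3.11 seating 58 ≥ 18; is a registered nonprofit; employees 61 ≤ 77 → Trade Certificate not required.
§3.12 boards or breeds animals → Regulatory Authorization required.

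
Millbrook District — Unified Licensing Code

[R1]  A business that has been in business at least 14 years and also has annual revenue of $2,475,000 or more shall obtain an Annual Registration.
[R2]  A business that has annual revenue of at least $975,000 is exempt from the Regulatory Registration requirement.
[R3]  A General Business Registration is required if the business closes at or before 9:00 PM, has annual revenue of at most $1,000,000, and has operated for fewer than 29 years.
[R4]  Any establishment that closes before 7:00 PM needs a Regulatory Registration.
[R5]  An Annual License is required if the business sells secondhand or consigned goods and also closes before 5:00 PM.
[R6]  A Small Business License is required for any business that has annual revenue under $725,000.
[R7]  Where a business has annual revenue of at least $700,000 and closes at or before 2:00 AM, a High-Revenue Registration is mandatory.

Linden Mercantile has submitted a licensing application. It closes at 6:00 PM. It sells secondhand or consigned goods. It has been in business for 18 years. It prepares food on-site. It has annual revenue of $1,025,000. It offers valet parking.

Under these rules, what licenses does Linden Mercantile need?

High-Revenue Registration

[R1] years in business 18 ≥ 14; revenue $1,025,000 < $2,475,000 → Annual Registration not required.
[R2] revenue $1,025,000 ≥ $975,000 → exempt from Regulatory Registration.
[R3] closes 6:00 PM, at/before 9:00 PM; revenue $1,025,000 > $1,000,000; years in business 18 < 29 → General Business Registration not required.
[R4] closes 6:00 PM, at/before 7:00 PM → Regulatory Registration required.
[R5] sells secondhand or consigned goods; closes 6:00 PM, after 5:00 PM → Annual License not required.
[R6] revenue $1,025,000 ≥ $725,000 → Small Business License not required.
[R7] revenue $1,025,000 ≥ $700,000; closes 6:00 PM, at/before 2:00 AM → High-Revenue Registration required.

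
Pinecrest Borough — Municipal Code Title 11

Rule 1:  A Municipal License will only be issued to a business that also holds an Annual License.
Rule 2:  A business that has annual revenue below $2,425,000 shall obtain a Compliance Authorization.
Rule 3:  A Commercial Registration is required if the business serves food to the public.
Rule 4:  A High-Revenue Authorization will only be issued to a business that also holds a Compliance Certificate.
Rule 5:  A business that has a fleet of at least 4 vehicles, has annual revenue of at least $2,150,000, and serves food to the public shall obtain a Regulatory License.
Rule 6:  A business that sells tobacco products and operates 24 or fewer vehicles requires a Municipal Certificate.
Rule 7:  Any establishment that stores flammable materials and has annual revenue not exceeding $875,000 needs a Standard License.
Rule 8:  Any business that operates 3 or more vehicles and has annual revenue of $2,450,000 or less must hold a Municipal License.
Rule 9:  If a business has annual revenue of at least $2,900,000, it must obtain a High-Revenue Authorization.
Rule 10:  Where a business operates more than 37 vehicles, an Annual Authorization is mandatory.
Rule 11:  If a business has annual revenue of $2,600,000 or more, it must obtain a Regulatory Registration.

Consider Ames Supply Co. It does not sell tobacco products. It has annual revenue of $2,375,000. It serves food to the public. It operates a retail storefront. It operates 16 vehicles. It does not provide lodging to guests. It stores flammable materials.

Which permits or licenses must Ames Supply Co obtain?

Annual License, Commercial Registration, Compliance Authorization, Municipal License, Regulatory License

Rule 1: Municipal License is required → Annual License also required.
Rule 2: revenue $2,375,000 < $2,425,000 → Compliance Authorization required.
Rule 3: serves food to the public → Commercial Registration required.
Rule 4: High-Revenue Authorization is not required → no effect.
Rule 5: vehicles 16 ≥ 4; revenue $2,375,000 ≥ $2,150,000; serves food to the public → Regulatory License required.
Rule 6: does not sell tobacco products; vehicles 16 ≤ 24 → Municipal Certificate not required.
Rule 7: stores flammable materials; revenue $2,375,000 > $875,000 → Standard License not required.
Rule 8: vehicles 16 ≥ 3; revenue $2,375,000 ≤ $2,450,000 → Municipal License required.
Rule 9: revenue $2,375,000 < $2,900,000 → High-Revenue Authorization not required.
Rule 10: vehicles 16 ≤ 37 → Annual Authorization not required.
Rule 11: revenue $2,375,000 < $2,600,000 → Regulatory Registration not required.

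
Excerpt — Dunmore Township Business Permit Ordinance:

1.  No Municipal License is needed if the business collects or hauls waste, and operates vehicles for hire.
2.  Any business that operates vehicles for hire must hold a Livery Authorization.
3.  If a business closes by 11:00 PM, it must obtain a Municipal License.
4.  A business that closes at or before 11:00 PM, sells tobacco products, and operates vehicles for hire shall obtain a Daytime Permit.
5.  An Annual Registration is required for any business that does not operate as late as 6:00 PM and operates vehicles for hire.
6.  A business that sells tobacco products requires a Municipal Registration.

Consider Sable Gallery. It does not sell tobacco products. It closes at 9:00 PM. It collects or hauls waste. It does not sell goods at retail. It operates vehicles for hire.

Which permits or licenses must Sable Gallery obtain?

Livery Authorization

1. collects or hauls waste; operates vehicles for hire → exempt from Municipal License.
2. operates vehicles for hire → Livery Authorization required.
3. closes 9:00 PM, at/before 11:00 PM → Municipal License required.
4. closes 9:00 PM, at/before 11:00 PM; does not sell tobacco products; operates vehicles for hire → Daytime Permit not required.
5. closes 9:00 PM, after 6:00 PM; operates vehicles for hire → Annual Registration not required.
6. does not sell tobacco products → Municipal Registration not required.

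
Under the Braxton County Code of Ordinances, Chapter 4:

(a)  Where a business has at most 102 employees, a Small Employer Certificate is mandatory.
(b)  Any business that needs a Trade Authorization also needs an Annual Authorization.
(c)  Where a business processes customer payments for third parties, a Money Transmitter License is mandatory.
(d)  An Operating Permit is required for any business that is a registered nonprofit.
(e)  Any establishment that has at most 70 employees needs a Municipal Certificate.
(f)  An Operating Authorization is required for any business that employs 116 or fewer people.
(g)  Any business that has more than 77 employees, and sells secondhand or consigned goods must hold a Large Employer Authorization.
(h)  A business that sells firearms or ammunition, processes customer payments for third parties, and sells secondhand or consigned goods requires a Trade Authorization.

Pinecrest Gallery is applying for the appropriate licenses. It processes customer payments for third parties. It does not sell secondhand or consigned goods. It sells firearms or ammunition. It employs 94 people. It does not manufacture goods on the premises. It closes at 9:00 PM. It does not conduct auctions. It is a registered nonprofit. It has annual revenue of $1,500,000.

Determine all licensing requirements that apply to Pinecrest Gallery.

(a) employees 94 ≤ 102 → Small Employer Certificate required.
(b) Trade Authorization is not required → no effect.
(c) processes customer payments for third parties → Money Transmitter License required.
(d) is a registered nonprofit → Operating Permit required.
(e) employees 94 > 70 → Municipal Certificate not required.
(f) employees 94 ≤ 116 → Operating Authorization required.
(g) employees 94 > 77; does not sell secondhand or consigned goods → Large Employer Authorization not required.
(h) sells firearms or ammunition; processes customer payments for third parties; does not sell secondhand or consigned goods → Trade Authorization not required.

Money Transmitter License, Operating Authorization, Operating Permit, Small Employer Certificate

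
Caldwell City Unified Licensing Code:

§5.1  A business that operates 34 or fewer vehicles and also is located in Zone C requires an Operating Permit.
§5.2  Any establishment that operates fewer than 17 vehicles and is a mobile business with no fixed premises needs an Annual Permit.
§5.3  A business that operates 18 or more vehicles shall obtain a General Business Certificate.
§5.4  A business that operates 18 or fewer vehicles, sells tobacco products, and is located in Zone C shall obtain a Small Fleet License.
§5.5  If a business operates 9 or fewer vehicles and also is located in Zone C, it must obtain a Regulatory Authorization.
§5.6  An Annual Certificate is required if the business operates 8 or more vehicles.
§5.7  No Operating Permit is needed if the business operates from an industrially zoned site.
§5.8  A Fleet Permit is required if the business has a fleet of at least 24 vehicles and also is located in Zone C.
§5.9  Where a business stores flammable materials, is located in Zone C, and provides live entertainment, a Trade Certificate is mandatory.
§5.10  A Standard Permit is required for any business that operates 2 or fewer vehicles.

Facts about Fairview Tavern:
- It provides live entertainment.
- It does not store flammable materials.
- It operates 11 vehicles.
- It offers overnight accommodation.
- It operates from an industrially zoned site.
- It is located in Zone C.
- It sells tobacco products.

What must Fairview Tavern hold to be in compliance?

Annual Certificate, Small Fleet License

§5.1 vehicles 11 ≤ 34; is located in Zone C → Operating Permit required.
§5.2 vehicles 11 < 17; operates from an industrially zoned site (not: is a mobile business with no fixed premises) → Annual Permit not required.
§5.3 vehicles 11 < 18 → General Business Certificate not required.
§5.4 vehicles 11 ≤ 18; sells tobacco products; is located in Zone C → Small Fleet License required.
§5.5 vehicles 11 > 9; is located in Zone C → Regulatory Authorization not required.
§5.6 vehicles 11 ≥ 8 → Annual Certificate required.
§5.7 operates from an industrially zoned site → exempt from Operating Permit.
§5.8 vehicles 11 < 24; is located in Zone C → Fleet Permit not required.
§5.9 does not store flammable materials; is located in Zone C; provides live entertainment → Trade Certificate not required.
§5.10 vehicles 11 > 2 → Standard Permit not required.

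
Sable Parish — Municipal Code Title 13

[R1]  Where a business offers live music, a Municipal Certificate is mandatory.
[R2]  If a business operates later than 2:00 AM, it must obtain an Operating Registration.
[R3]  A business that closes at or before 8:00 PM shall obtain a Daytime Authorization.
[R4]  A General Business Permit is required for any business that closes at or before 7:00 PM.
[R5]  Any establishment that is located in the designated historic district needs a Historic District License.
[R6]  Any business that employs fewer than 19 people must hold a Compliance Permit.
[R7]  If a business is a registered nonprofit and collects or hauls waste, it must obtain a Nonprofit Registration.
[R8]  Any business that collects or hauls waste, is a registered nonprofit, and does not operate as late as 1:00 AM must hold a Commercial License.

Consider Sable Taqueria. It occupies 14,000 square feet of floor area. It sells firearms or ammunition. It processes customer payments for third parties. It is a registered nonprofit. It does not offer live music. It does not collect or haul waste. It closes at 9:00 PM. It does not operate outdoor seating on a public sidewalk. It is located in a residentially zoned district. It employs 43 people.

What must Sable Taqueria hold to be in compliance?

None

[R1] does not offer live music → Municipal Certificate not required.
[R2] closes 9:00 PM, at/before 2:00 AM → Operating Registration not required.
[R3] closes 9:00 PM, after 8:00 PM → Daytime Authorization not required.
[R4] closes 9:00 PM, after 7:00 PM → General Business Permit not required.
[R5] is located in a residentially zoned district (not: is located in the designated historic district) → Historic District License not required.
[R6] employees 43 ≥ 19 → Compliance Permit not required.
[R7] is a registered nonprofit; does not collect or haul waste → Nonprofit Registration not required.
[R8] does not collect or haul waste; is a registered nonprofit; closes 9:00 PM, at/before 1:00 AM → Commercial License not required.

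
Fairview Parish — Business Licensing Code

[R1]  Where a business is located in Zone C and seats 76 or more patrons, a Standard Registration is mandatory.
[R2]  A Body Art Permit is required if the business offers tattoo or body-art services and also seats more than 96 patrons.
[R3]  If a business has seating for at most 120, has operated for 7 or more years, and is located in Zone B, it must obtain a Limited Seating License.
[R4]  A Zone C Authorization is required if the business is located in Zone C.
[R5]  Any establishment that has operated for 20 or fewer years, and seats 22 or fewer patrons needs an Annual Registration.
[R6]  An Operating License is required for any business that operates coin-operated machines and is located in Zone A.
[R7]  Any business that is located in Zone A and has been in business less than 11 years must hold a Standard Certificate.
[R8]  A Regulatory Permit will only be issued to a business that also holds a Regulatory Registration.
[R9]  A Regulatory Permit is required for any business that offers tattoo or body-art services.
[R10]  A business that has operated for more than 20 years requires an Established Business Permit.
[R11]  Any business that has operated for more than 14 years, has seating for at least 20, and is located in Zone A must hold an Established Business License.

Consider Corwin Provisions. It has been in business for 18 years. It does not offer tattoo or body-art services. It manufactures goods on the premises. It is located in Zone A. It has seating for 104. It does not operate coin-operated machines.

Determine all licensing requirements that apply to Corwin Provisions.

[R1] is located in Zone A (not: is located in Zone C); seating 104 ≥ 76 → Standard Registration not required.
[R2] does not offer tattoo or body-art services; seating 104 > 96 → Body Art Permit not required.
[R3] seating 104 ≤ 120; years in business 18 ≥ 7; is located in Zone A (not: is located in Zone B) → Limited Seating License not required.
[R4] is located in Zone A (not: is located in Zone C) → Zone C Authorization not required.
[R5] years in business 18 ≤ 20; seating 104 > 22 → Annual Registration not required.
[R6] does not operate coin-operated machines; is located in Zone A → Operating License not required.
[R7] is located in Zone A; years in business 18 ≥ 11 → Standard Certificate not required.
[R8] Regulatory Permit is not required → no effect.
[R9] does not offer tattoo or body-art services → Regulatory Permit not required.
[R10] years in business 18 ≤ 20 → Established Business Permit not required.
[R11] years in business 18 > 14; seating 104 ≥ 20; is located in Zone A → Established Business License required.

Established Business License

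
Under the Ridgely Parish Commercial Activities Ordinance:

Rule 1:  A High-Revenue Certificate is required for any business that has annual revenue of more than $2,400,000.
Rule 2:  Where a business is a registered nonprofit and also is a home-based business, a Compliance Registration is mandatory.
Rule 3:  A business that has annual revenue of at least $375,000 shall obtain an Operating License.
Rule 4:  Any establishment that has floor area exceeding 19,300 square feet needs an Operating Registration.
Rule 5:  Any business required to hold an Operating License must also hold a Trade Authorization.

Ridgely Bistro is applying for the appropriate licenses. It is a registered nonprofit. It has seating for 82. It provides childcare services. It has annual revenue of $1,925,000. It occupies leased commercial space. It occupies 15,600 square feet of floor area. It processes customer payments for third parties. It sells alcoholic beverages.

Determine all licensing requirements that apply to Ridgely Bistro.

Operating License, Trade Authorization

Rule 1: revenue $1,925,000 ≤ $2,400,000 → High-Revenue Certificate not required.
Rule 2: is a registered nonprofit; occupies leased commercial space (not: is a home-based business) → Compliance Registration not required.
Rule 3: revenue $1,925,000 ≥ $375,000 → Operating License required.
Rule 4: floor area 15,600 square feet ≤ 19,300 square feet → Operating Registration not required.
Rule 5: Operating License is required → Trade Authorization also required.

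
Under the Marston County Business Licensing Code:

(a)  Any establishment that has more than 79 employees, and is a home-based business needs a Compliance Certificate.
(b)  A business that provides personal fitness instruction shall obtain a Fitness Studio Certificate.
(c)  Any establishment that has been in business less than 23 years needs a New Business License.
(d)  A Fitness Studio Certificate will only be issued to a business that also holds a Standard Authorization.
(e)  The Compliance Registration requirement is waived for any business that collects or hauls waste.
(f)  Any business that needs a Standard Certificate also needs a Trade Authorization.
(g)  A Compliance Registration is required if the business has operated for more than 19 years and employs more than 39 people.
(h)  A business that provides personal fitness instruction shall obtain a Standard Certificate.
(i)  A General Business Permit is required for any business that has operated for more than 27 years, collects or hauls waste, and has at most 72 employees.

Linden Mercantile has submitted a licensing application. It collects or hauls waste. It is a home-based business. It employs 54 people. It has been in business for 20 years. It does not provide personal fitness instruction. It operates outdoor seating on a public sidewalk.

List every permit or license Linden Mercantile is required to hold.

(a) employees 54 ≤ 79; is a home-based business → Compliance Certificate not required.
(b) does not provide personal fitness instruction → Fitness Studio Certificate not required.
(c) years in business 20 < 23 → New Business License required.
(d) Fitness Studio Certificate is not required → no effect.
(e) collects or hauls waste → exempt from Compliance Registration.
(f) Standard Certificate is not required → no effect.
(g) years in business 20 > 19; employees 54 > 39 → Compliance Registration required.
(h) does not provide personal fitness instruction → Standard Certificate not required.
(i) years in business 20 ≤ 27; collects or hauls waste; employees 54 ≤ 72 → General Business Permit not required.

New Business License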